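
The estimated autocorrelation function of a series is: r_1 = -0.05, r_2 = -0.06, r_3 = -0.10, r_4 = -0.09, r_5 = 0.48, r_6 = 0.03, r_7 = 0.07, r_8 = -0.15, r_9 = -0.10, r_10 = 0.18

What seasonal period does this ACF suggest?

5

The largest autocorrelation is r_5 = 0.48, with a weaker echo at lag 10 (0.18); the remaining lags stay at or below 0.07.
The dominant spike at lag 5 indicates a seasonal period of 5.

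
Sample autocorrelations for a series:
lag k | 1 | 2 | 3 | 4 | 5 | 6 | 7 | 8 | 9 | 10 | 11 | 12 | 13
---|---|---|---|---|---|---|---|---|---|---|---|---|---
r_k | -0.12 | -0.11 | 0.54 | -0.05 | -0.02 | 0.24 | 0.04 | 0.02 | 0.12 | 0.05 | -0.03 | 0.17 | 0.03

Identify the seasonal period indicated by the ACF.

3

The largest autocorrelation is r_3 = 0.54, with weaker echoes at lags 6 (0.24) and 12 (0.17); the remaining lags stay at or below 0.12.
The dominant spike at lag 3 indicates a seasonal period of 3.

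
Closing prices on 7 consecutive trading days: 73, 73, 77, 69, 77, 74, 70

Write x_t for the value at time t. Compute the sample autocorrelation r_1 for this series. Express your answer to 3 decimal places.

-0.566

Mean x̄ = (73 + 73 + 77 + 69 + 77 + 74 + 70)/7 = 73.2857
Deviations from mean: -0.2857, -0.2857, 3.7143, -4.2857, 3.7143, 0.7143, -3.2857
Σ(x_t−x̄)(x_{t+1}−x̄) = (0.0816) + (-1.0612) + (-15.9184) + (-15.9184) + (2.6531) + (-2.3469) = -32.5102
Denominator Σ(x_t−x̄)² = 57.4286
r_1 = -32.5102 / 57.4286 = -0.566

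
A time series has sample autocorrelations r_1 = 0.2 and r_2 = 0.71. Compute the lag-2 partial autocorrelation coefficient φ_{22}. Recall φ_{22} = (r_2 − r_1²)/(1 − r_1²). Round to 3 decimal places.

0.698

φ_{22} = (r_2 − r_1²) / (1 − r_1²)
r_1² = (0.2)² = 0.04
Numerator = 0.71 − 0.0400 = 0.6700; denominator = 1 − 0.0400 = 0.9600
φ_{22} = 0.6700 / 0.9600 = 0.698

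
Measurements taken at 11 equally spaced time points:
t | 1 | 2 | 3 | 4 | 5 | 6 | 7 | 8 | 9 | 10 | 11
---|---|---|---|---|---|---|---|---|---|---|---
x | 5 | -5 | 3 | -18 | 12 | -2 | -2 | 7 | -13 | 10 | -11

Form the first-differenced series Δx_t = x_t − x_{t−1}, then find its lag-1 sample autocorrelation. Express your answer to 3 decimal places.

First differences Δx: -10, 8, -21, 30, -14, 0, 9, -20, 23, -21
Mean of differences = -1.6000
Numerator Σ(Δx_t−Δx̄)(Δx_{t+1}−Δx̄) = -2399.5600
Denominator Σ(Δx_t−Δx̄)² = 3126.4000
r_1(Δx) = -2399.5600 / 3126.4000 = -0.768

-0.768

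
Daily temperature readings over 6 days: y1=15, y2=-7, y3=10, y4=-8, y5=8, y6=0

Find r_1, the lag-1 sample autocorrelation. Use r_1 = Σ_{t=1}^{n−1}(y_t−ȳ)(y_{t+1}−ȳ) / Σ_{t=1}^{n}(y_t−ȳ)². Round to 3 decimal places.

-0.752

Mean ȳ = (15 − 7 + 10 − 8 + 8 + 0)/6 = 3.0000
Deviations from mean: 12.0000, -10.0000, 7.0000, -11.0000, 5.0000, -3.0000
Numerator Σ_{t=1}^{5}(y_t−ȳ)(y_{t+1}−ȳ) = -337.0000
Denominator Σ(y_t−ȳ)² = 448.0000
r_1 = -337.0000 / 448.0000 = -0.752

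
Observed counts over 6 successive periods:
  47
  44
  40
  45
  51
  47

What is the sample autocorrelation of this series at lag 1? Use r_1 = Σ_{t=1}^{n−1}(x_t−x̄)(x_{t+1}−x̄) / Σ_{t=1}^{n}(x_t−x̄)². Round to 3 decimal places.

Mean x̄ = (47 + 44 + 40 + 45 + 51 + 47)/6 = 45.6667
Deviations from mean: 1.3333, -1.6667, -5.6667, -0.6667, 5.3333, 1.3333
Numerator Σ_{t=1}^{5}(x_t−x̄)(x_{t+1}−x̄) = 14.5556
Denominator Σ(x_t−x̄)² = 67.3333
r_1 = 14.5556 / 67.3333 = 0.216

0.216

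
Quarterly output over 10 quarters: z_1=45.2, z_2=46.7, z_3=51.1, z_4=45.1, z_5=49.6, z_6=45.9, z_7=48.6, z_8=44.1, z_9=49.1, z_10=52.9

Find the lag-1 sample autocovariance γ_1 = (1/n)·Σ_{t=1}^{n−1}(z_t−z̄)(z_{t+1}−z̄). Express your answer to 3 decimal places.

Mean z̄ = (45.2 + 46.7 + 51.1 + 45.1 + 49.6 + 45.9 + 48.6 + 44.1 + 49.1 + 52.9)/10 = 47.8300
Σ_{t=1}^{9}(z_t−z̄)(z_{t+1}−z̄) = -20.5549
γ_1 = -20.5549 / 10 = -2.055

-2.055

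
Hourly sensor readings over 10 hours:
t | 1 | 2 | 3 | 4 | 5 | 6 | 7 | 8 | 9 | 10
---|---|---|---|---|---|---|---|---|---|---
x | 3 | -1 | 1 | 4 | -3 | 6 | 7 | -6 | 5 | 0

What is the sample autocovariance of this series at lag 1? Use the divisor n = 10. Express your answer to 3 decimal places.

Mean x̄ = (3 − 1 + 1 + 4 − 3 + 6 + 7 − 6 + 5 + 0)/10 = 1.6000
Σ_{t=1}^{9}(x_t−x̄)(x_{t+1}−x̄) = -83.3600
γ_1 = -83.3600 / 10 = -8.336

-8.336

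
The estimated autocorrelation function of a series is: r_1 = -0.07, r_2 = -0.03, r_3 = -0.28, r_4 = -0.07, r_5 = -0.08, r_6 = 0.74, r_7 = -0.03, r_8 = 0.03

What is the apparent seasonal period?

The largest autocorrelation is r_6 = 0.74; the remaining lags stay at or below 0.03.
The dominant spike at lag 6 indicates a seasonal period of 6.

6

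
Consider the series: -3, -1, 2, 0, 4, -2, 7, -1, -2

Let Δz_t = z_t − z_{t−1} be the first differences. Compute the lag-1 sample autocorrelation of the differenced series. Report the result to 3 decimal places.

First differences Δz: 2, 3, -2, 4, -6, 9, -8, -1
Mean of differences = 0.1250
Numerator Σ(Δz_t−Δz̄)(Δz_{t+1}−Δz̄) = -150.0156
Denominator Σ(Δz_t−Δz̄)² = 214.8750
r_1(Δz) = -150.0156 / 214.8750 = -0.698

-0.698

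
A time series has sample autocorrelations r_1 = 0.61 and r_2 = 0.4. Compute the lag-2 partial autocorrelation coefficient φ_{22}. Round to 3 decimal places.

φ_{22} = (r_2 − r_1²) / (1 − r_1²)
r_1² = (0.61)² = 0.3721
Numerator = 0.4 − 0.3721 = 0.0279; denominator = 1 − 0.3721 = 0.6279
φ_{22} = 0.0279 / 0.6279 = 0.044

0.044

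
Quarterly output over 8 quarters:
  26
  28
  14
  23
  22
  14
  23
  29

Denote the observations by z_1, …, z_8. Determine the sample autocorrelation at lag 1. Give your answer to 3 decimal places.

-0.131

Mean z̄ = (26 + 28 + 14 + 23 + 22 + 14 + 23 + 29)/8 = 22.3750
Deviations from mean: 3.6250, 5.6250, -8.3750, 0.6250, -0.3750, -8.3750, 0.6250, 6.6250
Σ(z_t−z̄)(z_{t+1}−z̄) = (20.3906) + (-47.1094) + (-5.2344) + (-0.2344) + (3.1406) + (-5.2344) + (4.1406) = -30.1406
Denominator Σ(z_t−z̄)² = 229.8750
r_1 = -30.1406 / 229.8750 = -0.131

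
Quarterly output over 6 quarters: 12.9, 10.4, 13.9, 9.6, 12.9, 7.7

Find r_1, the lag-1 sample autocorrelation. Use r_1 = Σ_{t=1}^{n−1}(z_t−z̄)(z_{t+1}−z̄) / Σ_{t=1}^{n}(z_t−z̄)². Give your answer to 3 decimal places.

Mean z̄ = (12.9 + 10.4 + 13.9 + 9.6 + 12.9 + 7.7)/6 = 11.2333
Deviations from mean: 1.6667, -0.8333, 2.6667, -1.6333, 1.6667, -3.5333
Σ(z_t−z̄)(z_{t+1}−z̄) = (-1.3889) + (-2.2222) + (-4.3556) + (-2.7222) + (-5.8889) = -16.5778
Denominator Σ(z_t−z̄)² = 28.5133
r_1 = -16.5778 / 28.5133 = -0.581

-0.581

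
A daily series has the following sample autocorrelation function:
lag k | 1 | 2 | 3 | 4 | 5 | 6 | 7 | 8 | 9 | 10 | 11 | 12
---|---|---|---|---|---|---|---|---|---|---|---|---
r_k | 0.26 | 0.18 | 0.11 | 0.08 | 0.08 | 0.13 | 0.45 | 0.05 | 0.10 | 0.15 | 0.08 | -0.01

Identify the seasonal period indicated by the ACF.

The largest autocorrelation is r_7 = 0.45; the remaining lags stay at or below 0.26. The elevated value at lag 1 (0.26), dropping to 0.18 at lag 2, reflects decaying short-term dependence rather than seasonality.
The dominant spike at lag 7 indicates a seasonal period of 7.

7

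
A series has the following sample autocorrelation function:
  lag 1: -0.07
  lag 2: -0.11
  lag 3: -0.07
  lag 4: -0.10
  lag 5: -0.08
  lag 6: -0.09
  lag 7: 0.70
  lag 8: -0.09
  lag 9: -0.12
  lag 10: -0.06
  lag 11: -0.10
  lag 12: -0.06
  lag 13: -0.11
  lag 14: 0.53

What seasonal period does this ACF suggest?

7

The largest autocorrelation is r_7 = 0.70, with a weaker echo at lag 14 (0.53); the remaining lags stay at or below -0.06.
The dominant spike at lag 7 indicates a seasonal period of 7.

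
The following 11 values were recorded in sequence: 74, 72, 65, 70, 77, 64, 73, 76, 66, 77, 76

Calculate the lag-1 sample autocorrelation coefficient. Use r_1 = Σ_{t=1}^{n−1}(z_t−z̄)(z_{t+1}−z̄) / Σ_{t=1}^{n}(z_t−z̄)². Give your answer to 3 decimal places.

-0.315

Mean z̄ = (74 + 72 + 65 + 70 + 77 + 64 + 73 + 76 + 66 + 77 + 76)/11 = 71.8182
Numerator Σ_{t=1}^{10}(z_t−z̄)(z_{t+1}−z̄) = -75.4876
Denominator Σ(z_t−z̄)² = 239.6364
r_1 = -75.4876 / 239.6364 = -0.315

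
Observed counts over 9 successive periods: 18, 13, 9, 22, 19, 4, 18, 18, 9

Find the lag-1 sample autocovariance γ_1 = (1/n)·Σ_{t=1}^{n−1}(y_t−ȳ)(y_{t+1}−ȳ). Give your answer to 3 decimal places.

-10.602

Mean ȳ = (18 + 13 + 9 + 22 + 19 + 4 + 18 + 18 + 9)/9 = 14.4444
Σ_{t=1}^{8}(y_t−ȳ)(y_{t+1}−ȳ) = -95.4198
γ_1 = -95.4198 / 9 = -10.602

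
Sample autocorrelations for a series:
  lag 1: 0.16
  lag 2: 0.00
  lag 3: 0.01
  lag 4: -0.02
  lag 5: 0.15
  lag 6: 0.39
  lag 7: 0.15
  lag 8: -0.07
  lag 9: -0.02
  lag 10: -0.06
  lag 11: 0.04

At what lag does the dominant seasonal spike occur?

The largest autocorrelation is r_6 = 0.39; the remaining lags stay at or below 0.16.
The dominant spike at lag 6 indicates a seasonal period of 6.

6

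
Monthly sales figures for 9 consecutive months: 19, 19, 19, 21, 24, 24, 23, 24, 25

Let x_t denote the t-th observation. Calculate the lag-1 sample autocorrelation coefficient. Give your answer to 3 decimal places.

Mean x̄ = (19 + 19 + 19 + 21 + 24 + 24 + 23 + 24 + 25)/9 = 22.0000
Numerator Σ_{t=1}^{8}(x_t−x̄)(x_{t+1}−x̄) = 33.0000
Denominator Σ(x_t−x̄)² = 50.0000
r_1 = 33.0000 / 50.0000 = 0.660

0.660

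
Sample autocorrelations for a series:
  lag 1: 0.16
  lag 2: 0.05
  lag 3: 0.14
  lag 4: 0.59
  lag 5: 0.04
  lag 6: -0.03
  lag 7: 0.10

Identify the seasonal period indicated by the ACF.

The largest autocorrelation is r_4 = 0.59; the remaining lags stay at or below 0.16.
The dominant spike at lag 4 indicates a seasonal period of 4.

4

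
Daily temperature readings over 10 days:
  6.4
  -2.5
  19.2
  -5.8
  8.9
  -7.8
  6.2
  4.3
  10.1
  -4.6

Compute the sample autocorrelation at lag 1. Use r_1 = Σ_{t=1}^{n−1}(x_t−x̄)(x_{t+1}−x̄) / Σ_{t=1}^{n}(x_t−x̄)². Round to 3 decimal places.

-0.683

Mean x̄ = (6.4 − 2.5 + 19.2 − 5.8 + 8.9 − 7.8 + 6.2 + 4.3 + 10.1 − 4.6)/10 = 3.4400
Numerator Σ_{t=1}^{9}(x_t−x̄)(x_{t+1}−x̄) = -445.1076
Denominator Σ(x_t−x̄)² = 651.3040
r_1 = -445.1076 / 651.3040 = -0.683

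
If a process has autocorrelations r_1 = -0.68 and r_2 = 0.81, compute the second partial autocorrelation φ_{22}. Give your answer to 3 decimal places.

0.647

φ_{22} = (r_2 − r_1²) / (1 − r_1²)
r_1² = (-0.68)² = 0.4624
Numerator = 0.81 − 0.4624 = 0.3476; denominator = 1 − 0.4624 = 0.5376
φ_{22} = 0.3476 / 0.5376 = 0.647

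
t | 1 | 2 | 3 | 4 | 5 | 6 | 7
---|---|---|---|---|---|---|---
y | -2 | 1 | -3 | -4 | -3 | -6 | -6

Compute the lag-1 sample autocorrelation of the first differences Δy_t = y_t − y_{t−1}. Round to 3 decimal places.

-0.513

First differences Δy: 3, -4, -1, 1, -3, 0
Mean of differences = -0.6667
Numerator Σ(Δy_t−Δȳ)(Δy_{t+1}−Δȳ) = -17.1111
Denominator Σ(Δy_t−Δȳ)² = 33.3333
r_1(Δy) = -17.1111 / 33.3333 = -0.513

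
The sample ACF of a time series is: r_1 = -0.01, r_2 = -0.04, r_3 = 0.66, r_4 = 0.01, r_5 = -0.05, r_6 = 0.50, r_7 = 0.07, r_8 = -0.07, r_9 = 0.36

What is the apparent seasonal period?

The largest autocorrelation is r_3 = 0.66, with weaker echoes at lags 6 (0.50) and 9 (0.36); the remaining lags stay at or below 0.07.
The dominant spike at lag 3 indicates a seasonal period of 3.

3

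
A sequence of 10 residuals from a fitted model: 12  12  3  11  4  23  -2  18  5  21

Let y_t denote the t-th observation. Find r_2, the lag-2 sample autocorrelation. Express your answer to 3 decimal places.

0.601

Mean ȳ = (12 + 12 + 3 + 11 + 4 + 23 − 2 + 18 + 5 + 21)/10 = 10.7000
Numerator Σ_{t=1}^{8}(y_t−ȳ)(y_{t+2}−ȳ) = 368.1200
Denominator Σ(y_t−ȳ)² = 612.1000
r_2 = 368.1200 / 612.1000 = 0.601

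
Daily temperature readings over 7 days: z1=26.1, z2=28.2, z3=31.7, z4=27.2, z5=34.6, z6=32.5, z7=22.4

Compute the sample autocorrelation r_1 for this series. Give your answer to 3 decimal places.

-0.168

Mean z̄ = (26.1 + 28.2 + 31.7 + 27.2 + 34.6 + 32.5 + 22.4)/7 = 28.9571
Σ(z_t−z̄)(z_{t+1}−z̄) = (2.1633) + (-2.0767) + (-4.8196) + (-9.9153) + (19.9918) + (-23.2310) = -17.8876
Denominator Σ(z_t−z̄)² = 106.7371
r_1 = -17.8876 / 106.7371 = -0.168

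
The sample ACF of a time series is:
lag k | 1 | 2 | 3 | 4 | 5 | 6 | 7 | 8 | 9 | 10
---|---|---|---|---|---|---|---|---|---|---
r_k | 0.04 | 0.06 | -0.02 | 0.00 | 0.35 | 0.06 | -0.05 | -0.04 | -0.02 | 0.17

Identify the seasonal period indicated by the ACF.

The largest autocorrelation is r_5 = 0.35, with a weaker echo at lag 10 (0.17); the remaining lags stay at or below 0.06.
The dominant spike at lag 5 indicates a seasonal period of 5.

5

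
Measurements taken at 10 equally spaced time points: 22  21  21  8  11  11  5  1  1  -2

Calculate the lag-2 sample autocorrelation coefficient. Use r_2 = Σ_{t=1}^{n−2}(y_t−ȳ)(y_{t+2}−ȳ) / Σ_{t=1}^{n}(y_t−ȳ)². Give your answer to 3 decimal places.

0.356

Mean ȳ = (22 + 21 + 21 + 8 + 11 + 11 + 5 + 1 + 1 − 2)/10 = 9.9000
Numerator Σ_{t=1}^{8}(y_t−ȳ)(y_{t+2}−ȳ) = 257.6800
Denominator Σ(y_t−ȳ)² = 722.9000
r_2 = 257.6800 / 722.9000 = 0.356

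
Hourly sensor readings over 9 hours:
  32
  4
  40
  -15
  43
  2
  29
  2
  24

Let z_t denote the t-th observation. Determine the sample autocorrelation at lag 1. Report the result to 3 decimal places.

-0.892

Mean z̄ = (32 + 4 + 40 − 15 + 43 + 2 + 29 + 2 + 24)/9 = 17.8889
Numerator Σ_{t=1}^{8}(z_t−z̄)(z_{t+1}−z̄) = -2905.3457
Denominator Σ(z_t−z̄)² = 3258.8889
r_1 = -2905.3457 / 3258.8889 = -0.892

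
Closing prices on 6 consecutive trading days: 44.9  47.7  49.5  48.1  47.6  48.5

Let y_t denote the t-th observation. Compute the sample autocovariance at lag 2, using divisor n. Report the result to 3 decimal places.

-0.823

Mean ȳ = (44.9 + 47.7 + 49.5 + 48.1 + 47.6 + 48.5)/6 = 47.7167
Σ_{t=1}^{4}(y_t−ȳ)(y_{t+2}−ȳ) = -4.9372
γ_2 = -4.9372 / 6 = -0.823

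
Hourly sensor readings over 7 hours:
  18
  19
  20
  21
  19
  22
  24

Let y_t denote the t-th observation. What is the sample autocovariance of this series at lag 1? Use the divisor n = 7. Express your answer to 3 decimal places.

Mean ȳ = (18 + 19 + 20 + 21 + 19 + 22 + 24)/7 = 20.4286
Σ_{t=1}^{6}(y_t−ȳ)(y_{t+1}−ȳ) = 6.3878
γ_1 = 6.3878 / 7 = 0.913

0.913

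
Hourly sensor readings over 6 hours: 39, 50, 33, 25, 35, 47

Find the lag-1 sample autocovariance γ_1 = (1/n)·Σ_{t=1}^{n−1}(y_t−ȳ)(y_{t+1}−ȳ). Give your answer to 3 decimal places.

Mean ȳ = (39 + 50 + 33 + 25 + 35 + 47)/6 = 38.1667
Deviations: 0.8333, 11.8333, -5.1667, -13.1667, -3.1667, 8.8333
Σ_{t=1}^{5}(y_t−ȳ)(y_{t+1}−ȳ) = 30.4722
γ_1 = 30.4722 / 6 = 5.079

5.079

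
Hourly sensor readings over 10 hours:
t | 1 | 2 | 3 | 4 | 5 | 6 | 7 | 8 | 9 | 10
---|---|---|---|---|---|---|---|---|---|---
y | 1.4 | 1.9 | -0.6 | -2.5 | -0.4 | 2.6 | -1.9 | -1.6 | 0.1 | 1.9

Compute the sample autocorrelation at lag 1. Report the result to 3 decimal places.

0.046

Mean ȳ = (1.4 + 1.9 − 0.6 − 2.5 − 0.4 + 2.6 − 1.9 − 1.6 + 0.1 + 1.9)/10 = 0.0900
Numerator Σ_{t=1}^{9}(y_t−ȳ)(y_{t+1}−ȳ) = 1.3179
Denominator Σ(y_t−ȳ)² = 28.8090
r_1 = 1.3179 / 28.8090 = 0.046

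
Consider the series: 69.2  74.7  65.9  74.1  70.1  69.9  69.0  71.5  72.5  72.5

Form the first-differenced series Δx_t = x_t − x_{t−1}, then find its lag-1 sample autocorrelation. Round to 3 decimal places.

-0.766

First differences Δx: 5.5, -8.8, 8.2, -4.0, -0.2, -0.9, 2.5, 1.0, 0.0
Mean of differences = 0.3667
Numerator Σ(Δx_t−Δx̄)(Δx_{t+1}−Δx̄) = -151.4578
Denominator Σ(Δx_t−Δx̄)² = 197.8200
r_1(Δx) = -151.4578 / 197.8200 = -0.766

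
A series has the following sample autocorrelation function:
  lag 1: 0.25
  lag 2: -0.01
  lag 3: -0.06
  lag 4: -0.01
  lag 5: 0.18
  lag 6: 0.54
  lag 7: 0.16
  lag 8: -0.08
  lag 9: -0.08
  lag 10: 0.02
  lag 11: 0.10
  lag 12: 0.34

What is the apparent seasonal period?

6

The largest autocorrelation is r_6 = 0.54, with a weaker echo at lag 12 (0.34); the remaining lags stay at or below 0.25.
The dominant spike at lag 6 indicates a seasonal period of 6.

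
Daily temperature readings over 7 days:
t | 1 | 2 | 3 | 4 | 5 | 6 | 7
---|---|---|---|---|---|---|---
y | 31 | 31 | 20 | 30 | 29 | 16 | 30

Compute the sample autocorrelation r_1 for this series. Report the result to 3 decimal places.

-0.379

Mean ȳ = (31 + 31 + 20 + 30 + 29 + 16 + 30)/7 = 26.7143
Deviations from mean: 4.2857, 4.2857, -6.7143, 3.2857, 2.2857, -10.7143, 3.2857
Σ(y_t−ȳ)(y_{t+1}−ȳ) = (18.3673) + (-28.7755) + (-22.0612) + (7.5102) + (-24.4898) + (-35.2041) = -84.6531
Denominator Σ(y_t−ȳ)² = 223.4286
r_1 = -84.6531 / 223.4286 = -0.379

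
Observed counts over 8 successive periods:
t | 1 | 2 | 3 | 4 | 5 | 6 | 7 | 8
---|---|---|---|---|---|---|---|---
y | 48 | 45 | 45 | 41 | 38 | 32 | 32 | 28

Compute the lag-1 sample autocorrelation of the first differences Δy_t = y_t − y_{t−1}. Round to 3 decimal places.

First differences Δy: -3, 0, -4, -3, -6, 0, -4
Mean of differences = -2.8571
Numerator Σ(Δy_t−Δȳ)(Δy_{t+1}−Δȳ) = -15.3061
Denominator Σ(Δy_t−Δȳ)² = 28.8571
r_1(Δy) = -15.3061 / 28.8571 = -0.530

-0.530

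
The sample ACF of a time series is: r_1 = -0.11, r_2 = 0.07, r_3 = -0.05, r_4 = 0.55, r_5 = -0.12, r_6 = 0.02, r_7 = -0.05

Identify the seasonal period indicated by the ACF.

The largest autocorrelation is r_4 = 0.55; the remaining lags stay at or below 0.07.
The dominant spike at lag 4 indicates a seasonal period of 4.

4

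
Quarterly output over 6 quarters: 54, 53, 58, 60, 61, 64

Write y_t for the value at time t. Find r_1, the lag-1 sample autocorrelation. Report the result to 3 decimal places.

Mean ȳ = (54 + 53 + 58 + 60 + 61 + 64)/6 = 58.3333
Deviations from mean: -4.3333, -5.3333, -0.3333, 1.6667, 2.6667, 5.6667
Σ(y_t−ȳ)(y_{t+1}−ȳ) = (23.1111) + (1.7778) + (-0.5556) + (4.4444) + (15.1111) = 43.8889
Denominator Σ(y_t−ȳ)² = 89.3333
r_1 = 43.8889 / 89.3333 = 0.491

0.491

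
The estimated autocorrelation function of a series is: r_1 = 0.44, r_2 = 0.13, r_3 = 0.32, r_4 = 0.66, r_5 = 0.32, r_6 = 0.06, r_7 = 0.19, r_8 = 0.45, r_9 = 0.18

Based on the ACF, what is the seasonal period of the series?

4

The largest autocorrelation is r_4 = 0.66, with a weaker echo at lag 8 (0.45); the remaining lags stay at or below 0.44. The elevated value at lag 1 (0.44), dropping to 0.13 at lag 2, reflects decaying short-term dependence rather than seasonality.
The dominant spike at lag 4 indicates a seasonal period of 4.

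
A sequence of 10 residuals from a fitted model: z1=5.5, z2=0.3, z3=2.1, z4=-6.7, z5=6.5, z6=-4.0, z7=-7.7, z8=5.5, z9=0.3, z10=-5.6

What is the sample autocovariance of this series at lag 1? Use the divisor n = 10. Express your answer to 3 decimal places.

-9.447

Mean z̄ = (5.5 + 0.3 + 2.1 − 6.7 + 6.5 − 4.0 − 7.7 + 5.5 + 0.3 − 5.6)/10 = -0.3800
Σ_{t=1}^{9}(z_t−z̄)(z_{t+1}−z̄) = -94.4704
γ_1 = -94.4704 / 10 = -9.447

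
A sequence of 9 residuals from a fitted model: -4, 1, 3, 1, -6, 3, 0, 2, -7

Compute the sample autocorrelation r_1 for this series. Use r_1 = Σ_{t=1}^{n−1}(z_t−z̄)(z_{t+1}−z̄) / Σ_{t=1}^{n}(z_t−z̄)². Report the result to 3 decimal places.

Mean z̄ = (-4 + 1 + 3 + 1 − 6 + 3 + 0 + 2 − 7)/9 = -0.7778
Numerator Σ_{t=1}^{8}(z_t−z̄)(z_{t+1}−z̄) = -33.4938
Denominator Σ(z_t−z̄)² = 119.5556
r_1 = -33.4938 / 119.5556 = -0.280

-0.280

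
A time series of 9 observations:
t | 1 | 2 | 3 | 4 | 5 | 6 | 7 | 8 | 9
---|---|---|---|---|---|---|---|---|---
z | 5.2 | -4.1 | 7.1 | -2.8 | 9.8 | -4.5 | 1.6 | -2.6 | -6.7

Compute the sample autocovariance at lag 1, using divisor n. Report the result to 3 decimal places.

-15.267

Mean z̄ = (5.2 − 4.1 + 7.1 − 2.8 + 9.8 − 4.5 + 1.6 − 2.6 − 6.7)/9 = 0.3333
Σ_{t=1}^{8}(z_t−z̄)(z_{t+1}−z̄) = -137.4011
γ_1 = -137.4011 / 9 = -15.267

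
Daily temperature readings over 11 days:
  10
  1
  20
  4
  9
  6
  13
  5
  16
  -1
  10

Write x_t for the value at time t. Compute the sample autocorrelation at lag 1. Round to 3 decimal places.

Mean x̄ = (10 + 1 + 20 + 4 + 9 + 6 + 13 + 5 + 16 − 1 + 10)/11 = 8.4545
Numerator Σ_{t=1}^{10}(x_t−x̄)(x_{t+1}−x̄) = -291.6612
Denominator Σ(x_t−x̄)² = 398.7273
r_1 = -291.6612 / 398.7273 = -0.731

-0.731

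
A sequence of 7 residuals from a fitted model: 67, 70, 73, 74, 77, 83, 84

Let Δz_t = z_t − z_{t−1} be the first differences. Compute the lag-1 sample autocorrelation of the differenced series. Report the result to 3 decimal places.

-0.348

First differences Δz: 3, 3, 1, 3, 6, 1
Mean of differences = 2.8333
Numerator Σ(Δz_t−Δz̄)(Δz_{t+1}−Δz̄) = -5.8611
Denominator Σ(Δz_t−Δz̄)² = 16.8333
r_1(Δz) = -5.8611 / 16.8333 = -0.348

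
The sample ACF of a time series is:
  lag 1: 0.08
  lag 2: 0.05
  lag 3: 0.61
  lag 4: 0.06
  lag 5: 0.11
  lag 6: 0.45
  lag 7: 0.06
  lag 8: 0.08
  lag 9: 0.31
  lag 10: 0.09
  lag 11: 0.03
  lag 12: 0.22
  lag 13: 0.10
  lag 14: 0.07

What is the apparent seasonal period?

3

The largest autocorrelation is r_3 = 0.61, with weaker echoes at lags 6 (0.45), 9 (0.31) and 12 (0.22); the remaining lags stay at or below 0.11.
The dominant spike at lag 3 indicates a seasonal period of 3.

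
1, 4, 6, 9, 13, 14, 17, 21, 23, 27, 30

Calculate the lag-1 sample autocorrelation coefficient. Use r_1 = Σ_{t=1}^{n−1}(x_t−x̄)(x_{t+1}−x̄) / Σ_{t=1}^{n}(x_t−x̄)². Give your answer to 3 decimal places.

Mean x̄ = (1 + 4 + 6 + 9 + 13 + 14 + 17 + 21 + 23 + 27 + 30)/11 = 15.0000
Numerator Σ_{t=1}^{10}(x_t−x̄)(x_{t+1}−x̄) = 655.0000
Denominator Σ(x_t−x̄)² = 912.0000
r_1 = 655.0000 / 912.0000 = 0.718

0.718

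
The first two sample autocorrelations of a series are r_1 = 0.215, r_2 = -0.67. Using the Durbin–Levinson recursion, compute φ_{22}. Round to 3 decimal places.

φ_{22} = (r_2 − r_1²) / (1 − r_1²)
r_1² = (0.215)² = 0.046225
Numerator = -0.67 − 0.0462 = -0.7162; denominator = 1 − 0.0462 = 0.9538
φ_{22} = -0.7162 / 0.9538 = -0.751

-0.751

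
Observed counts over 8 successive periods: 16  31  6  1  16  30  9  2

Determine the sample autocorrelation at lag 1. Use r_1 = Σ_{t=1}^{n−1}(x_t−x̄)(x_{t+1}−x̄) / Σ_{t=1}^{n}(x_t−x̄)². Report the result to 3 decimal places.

Mean x̄ = (16 + 31 + 6 + 1 + 16 + 30 + 9 + 2)/8 = 13.8750
Deviations from mean: 2.1250, 17.1250, -7.8750, -12.8750, 2.1250, 16.1250, -4.8750, -11.8750
Numerator Σ_{t=1}^{7}(x_t−x̄)(x_{t+1}−x̄) = -10.8906
Denominator Σ(x_t−x̄)² = 954.8750
r_1 = -10.8906 / 954.8750 = -0.011

-0.011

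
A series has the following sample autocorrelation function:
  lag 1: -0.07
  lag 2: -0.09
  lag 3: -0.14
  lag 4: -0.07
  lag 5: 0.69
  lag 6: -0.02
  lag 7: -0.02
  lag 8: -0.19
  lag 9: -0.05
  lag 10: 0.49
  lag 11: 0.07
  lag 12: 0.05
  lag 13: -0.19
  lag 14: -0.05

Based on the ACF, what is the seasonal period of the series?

5

The largest autocorrelation is r_5 = 0.69, with a weaker echo at lag 10 (0.49); the remaining lags stay at or below 0.07.
The dominant spike at lag 5 indicates a seasonal period of 5.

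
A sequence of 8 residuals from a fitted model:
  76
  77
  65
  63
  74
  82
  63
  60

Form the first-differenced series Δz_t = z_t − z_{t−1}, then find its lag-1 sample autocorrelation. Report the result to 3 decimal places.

First differences Δz: 1, -12, -2, 11, 8, -19, -3
Mean of differences = -2.2857
Numerator Σ(Δz_t−Δz̄)(Δz_{t+1}−Δz̄) = -54.2245
Denominator Σ(Δz_t−Δz̄)² = 667.4286
r_1(Δz) = -54.2245 / 667.4286 = -0.081

-0.081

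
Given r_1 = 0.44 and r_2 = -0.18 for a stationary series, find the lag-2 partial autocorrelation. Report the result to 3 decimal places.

-0.463

φ_{22} = (r_2 − r_1²) / (1 − r_1²)
r_1² = (0.44)² = 0.1936
Numerator = -0.18 − 0.1936 = -0.3736; denominator = 1 − 0.1936 = 0.8064
φ_{22} = -0.3736 / 0.8064 = -0.463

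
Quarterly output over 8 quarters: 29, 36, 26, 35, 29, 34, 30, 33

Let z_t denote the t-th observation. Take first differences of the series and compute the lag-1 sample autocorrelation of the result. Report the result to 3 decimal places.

-0.870

First differences Δz: 7, -10, 9, -6, 5, -4, 3
Mean of differences = 0.5714
Numerator Σ(Δz_t−Δz̄)(Δz_{t+1}−Δz̄) = -272.8980
Denominator Σ(Δz_t−Δz̄)² = 313.7143
r_1(Δz) = -272.8980 / 313.7143 = -0.870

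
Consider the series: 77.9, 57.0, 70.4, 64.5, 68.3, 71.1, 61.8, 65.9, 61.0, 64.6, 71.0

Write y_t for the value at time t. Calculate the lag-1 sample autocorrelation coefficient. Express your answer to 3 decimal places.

-0.469

Mean ȳ = (77.9 + 57.0 + 70.4 + 64.5 + 68.3 + 71.1 + 61.8 + 65.9 + 61.0 + 64.6 + 71.0)/11 = 66.6818
Numerator Σ_{t=1}^{10}(y_t−ȳ)(y_{t+1}−ȳ) = -159.5758
Denominator Σ(y_t−ȳ)² = 340.0164
r_1 = -159.5758 / 340.0164 = -0.469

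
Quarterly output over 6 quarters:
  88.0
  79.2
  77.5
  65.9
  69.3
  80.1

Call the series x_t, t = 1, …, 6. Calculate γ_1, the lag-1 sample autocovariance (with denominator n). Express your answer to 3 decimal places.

Mean x̄ = (88.0 + 79.2 + 77.5 + 65.9 + 69.3 + 80.1)/6 = 76.6667
Deviations: 11.3333, 2.5333, 0.8333, -10.7667, -7.3667, 3.4333
Σ_{t=1}^{5}(x_t−x̄)(x_{t+1}−x̄) = 75.8722
γ_1 = 75.8722 / 6 = 12.645

12.645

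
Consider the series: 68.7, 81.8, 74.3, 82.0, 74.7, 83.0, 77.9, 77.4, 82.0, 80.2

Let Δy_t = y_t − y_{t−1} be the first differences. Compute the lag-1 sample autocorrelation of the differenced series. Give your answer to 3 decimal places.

-0.730

First differences Δy: 13.1, -7.5, 7.7, -7.3, 8.3, -5.1, -0.5, 4.6, -1.8
Mean of differences = 1.2778
Numerator Σ(Δy_t−Δȳ)(Δy_{t+1}−Δȳ) = -325.0483
Denominator Σ(Δy_t−Δȳ)² = 445.2956
r_1(Δy) = -325.0483 / 445.2956 = -0.730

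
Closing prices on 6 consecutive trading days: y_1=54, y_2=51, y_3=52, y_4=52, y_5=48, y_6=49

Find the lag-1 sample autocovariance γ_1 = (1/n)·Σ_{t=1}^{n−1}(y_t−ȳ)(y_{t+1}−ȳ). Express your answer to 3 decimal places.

Mean ȳ = (54 + 51 + 52 + 52 + 48 + 49)/6 = 51.0000
Σ_{t=1}^{5}(y_t−ȳ)(y_{t+1}−ȳ) = 4.0000
γ_1 = 4.0000 / 6 = 0.667

0.667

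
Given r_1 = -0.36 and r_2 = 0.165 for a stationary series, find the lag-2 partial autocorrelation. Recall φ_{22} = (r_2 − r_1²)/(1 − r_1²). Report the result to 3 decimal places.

φ_{22} = (r_2 − r_1²) / (1 − r_1²)
r_1² = (-0.36)² = 0.1296
Numerator = 0.165 − 0.1296 = 0.0354; denominator = 1 − 0.1296 = 0.8704
φ_{22} = 0.0354 / 0.8704 = 0.041

0.041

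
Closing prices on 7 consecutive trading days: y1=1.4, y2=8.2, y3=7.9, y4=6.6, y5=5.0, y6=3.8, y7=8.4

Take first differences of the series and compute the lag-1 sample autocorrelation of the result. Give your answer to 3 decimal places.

0.009

First differences Δy: 6.8, -0.3, -1.3, -1.6, -1.2, 4.6
Mean of differences = 1.1667
Numerator Σ(Δy_t−Δȳ)(Δy_{t+1}−Δȳ) = 0.6022
Denominator Σ(Δy_t−Δȳ)² = 65.0133
r_1(Δy) = 0.6022 / 65.0133 = 0.009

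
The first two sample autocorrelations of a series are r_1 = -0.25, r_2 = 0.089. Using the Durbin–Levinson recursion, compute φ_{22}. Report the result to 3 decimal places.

φ_{22} = (r_2 − r_1²) / (1 − r_1²)
r_1² = (-0.25)² = 0.0625
Numerator = 0.089 − 0.0625 = 0.0265; denominator = 1 − 0.0625 = 0.9375
φ_{22} = 0.0265 / 0.9375 = 0.028

0.028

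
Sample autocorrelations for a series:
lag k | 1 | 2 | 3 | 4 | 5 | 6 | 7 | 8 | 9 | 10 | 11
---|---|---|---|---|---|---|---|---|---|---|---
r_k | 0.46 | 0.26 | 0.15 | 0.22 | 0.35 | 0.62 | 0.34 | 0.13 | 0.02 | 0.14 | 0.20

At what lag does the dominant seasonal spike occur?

The largest autocorrelation is r_6 = 0.62; the remaining lags stay at or below 0.46. The elevated value at lag 1 (0.46), dropping to 0.26 at lag 2, reflects decaying short-term dependence rather than seasonality.
The dominant spike at lag 6 indicates a seasonal period of 6.

6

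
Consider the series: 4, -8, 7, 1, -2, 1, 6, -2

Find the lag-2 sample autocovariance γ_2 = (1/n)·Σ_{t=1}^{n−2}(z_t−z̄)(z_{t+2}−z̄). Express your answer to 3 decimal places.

Mean z̄ = (4 − 8 + 7 + 1 − 2 + 1 + 6 − 2)/8 = 0.8750
Σ_{t=1}^{6}(z_t−z̄)(z_{t+2}−z̄) = -14.6563
γ_2 = -14.6563 / 8 = -1.832

-1.832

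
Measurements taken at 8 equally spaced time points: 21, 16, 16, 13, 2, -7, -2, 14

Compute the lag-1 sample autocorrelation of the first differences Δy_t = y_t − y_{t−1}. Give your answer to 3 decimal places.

First differences Δy: -5, 0, -3, -11, -9, 5, 16
Mean of differences = -1.0000
Numerator Σ(Δy_t−Δȳ)(Δy_{t+1}−Δȳ) = 148.0000
Denominator Σ(Δy_t−Δȳ)² = 510.0000
r_1(Δy) = 148.0000 / 510.0000 = 0.290

0.290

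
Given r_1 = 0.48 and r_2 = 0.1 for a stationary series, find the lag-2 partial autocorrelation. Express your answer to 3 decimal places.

φ_{22} = (r_2 − r_1²) / (1 − r_1²)
r_1² = (0.48)² = 0.2304
Numerator = 0.1 − 0.2304 = -0.1304; denominator = 1 − 0.2304 = 0.7696
φ_{22} = -0.1304 / 0.7696 = -0.169

-0.169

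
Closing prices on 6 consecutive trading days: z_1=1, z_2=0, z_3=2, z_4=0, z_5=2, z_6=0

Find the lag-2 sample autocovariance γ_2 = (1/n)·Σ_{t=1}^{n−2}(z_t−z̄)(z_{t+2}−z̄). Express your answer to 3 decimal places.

Mean z̄ = (1 + 0 + 2 + 0 + 2 + 0)/6 = 0.8333
Deviations: 0.1667, -0.8333, 1.1667, -0.8333, 1.1667, -0.8333
Σ_{t=1}^{4}(z_t−z̄)(z_{t+2}−z̄) = 2.9444
γ_2 = 2.9444 / 6 = 0.491

0.491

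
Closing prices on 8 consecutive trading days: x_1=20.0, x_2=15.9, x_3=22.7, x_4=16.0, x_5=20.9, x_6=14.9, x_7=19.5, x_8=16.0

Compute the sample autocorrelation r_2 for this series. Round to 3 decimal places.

0.742

Mean x̄ = (20.0 + 15.9 + 22.7 + 16.0 + 20.9 + 14.9 + 19.5 + 16.0)/8 = 18.2375
Numerator Σ_{t=1}^{6}(x_t−x̄)(x_{t+2}−x̄) = 43.2734
Denominator Σ(x_t−x̄)² = 58.3188
r_2 = 43.2734 / 58.3188 = 0.742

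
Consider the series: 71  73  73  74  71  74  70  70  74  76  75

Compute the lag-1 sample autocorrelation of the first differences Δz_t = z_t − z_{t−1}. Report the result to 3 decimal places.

First differences Δz: 2, 0, 1, -3, 3, -4, 0, 4, 2, -1
Mean of differences = 0.4000
Numerator Σ(Δz_t−Δz̄)(Δz_{t+1}−Δz̄) = -19.3600
Denominator Σ(Δz_t−Δz̄)² = 58.4000
r_1(Δz) = -19.3600 / 58.4000 = -0.332

-0.332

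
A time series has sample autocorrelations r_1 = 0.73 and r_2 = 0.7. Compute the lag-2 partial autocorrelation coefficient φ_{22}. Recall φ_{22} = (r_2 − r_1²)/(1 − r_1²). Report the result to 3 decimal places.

φ_{22} = (r_2 − r_1²) / (1 − r_1²)
r_1² = (0.73)² = 0.5329
Numerator = 0.7 − 0.5329 = 0.1671; denominator = 1 − 0.5329 = 0.4671
φ_{22} = 0.1671 / 0.4671 = 0.358

0.358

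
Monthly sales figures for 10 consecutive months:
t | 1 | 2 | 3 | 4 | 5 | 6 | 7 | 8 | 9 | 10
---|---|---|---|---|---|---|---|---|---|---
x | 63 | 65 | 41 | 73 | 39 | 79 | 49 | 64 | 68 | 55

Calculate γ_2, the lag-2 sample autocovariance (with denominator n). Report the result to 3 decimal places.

84.668

Mean x̄ = (63 + 65 + 41 + 73 + 39 + 79 + 49 + 64 + 68 + 55)/10 = 59.6000
Σ_{t=1}^{8}(x_t−x̄)(x_{t+2}−x̄) = 846.6800
γ_2 = 846.6800 / 10 = 84.668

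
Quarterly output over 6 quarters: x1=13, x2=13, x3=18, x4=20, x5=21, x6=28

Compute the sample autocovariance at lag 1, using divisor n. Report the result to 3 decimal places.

Mean x̄ = (13 + 13 + 18 + 20 + 21 + 28)/6 = 18.8333
Σ_{t=1}^{5}(x_t−x̄)(x_{t+1}−x̄) = 60.3056
γ_1 = 60.3056 / 6 = 10.051

10.051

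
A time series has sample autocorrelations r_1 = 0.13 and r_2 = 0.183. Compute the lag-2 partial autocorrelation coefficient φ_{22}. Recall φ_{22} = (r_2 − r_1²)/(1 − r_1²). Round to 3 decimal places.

0.169

φ_{22} = (r_2 − r_1²) / (1 − r_1²)
r_1² = (0.13)² = 0.0169
Numerator = 0.183 − 0.0169 = 0.1661; denominator = 1 − 0.0169 = 0.9831
φ_{22} = 0.1661 / 0.9831 = 0.169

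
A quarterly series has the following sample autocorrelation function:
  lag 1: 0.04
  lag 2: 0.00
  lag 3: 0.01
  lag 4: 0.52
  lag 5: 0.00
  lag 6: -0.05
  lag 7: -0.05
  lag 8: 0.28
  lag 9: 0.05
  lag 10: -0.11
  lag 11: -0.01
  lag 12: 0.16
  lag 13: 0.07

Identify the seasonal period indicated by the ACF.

The largest autocorrelation is r_4 = 0.52, with weaker echoes at lags 8 (0.28) and 12 (0.16); the remaining lags stay at or below 0.07.
The dominant spike at lag 4 indicates a seasonal period of 4.

4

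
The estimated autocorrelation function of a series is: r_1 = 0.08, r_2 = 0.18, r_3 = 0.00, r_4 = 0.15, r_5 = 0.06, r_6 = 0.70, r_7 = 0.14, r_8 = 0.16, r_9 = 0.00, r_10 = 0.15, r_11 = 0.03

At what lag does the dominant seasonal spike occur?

The largest autocorrelation is r_6 = 0.70; the remaining lags stay at or below 0.18.
The dominant spike at lag 6 indicates a seasonal period of 6.

6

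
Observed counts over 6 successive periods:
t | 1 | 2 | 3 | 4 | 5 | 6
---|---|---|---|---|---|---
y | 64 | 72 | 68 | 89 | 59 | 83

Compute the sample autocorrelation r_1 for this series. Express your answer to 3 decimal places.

-0.657

Mean ȳ = (64 + 72 + 68 + 89 + 59 + 83)/6 = 72.5000
Deviations from mean: -8.5000, -0.5000, -4.5000, 16.5000, -13.5000, 10.5000
Numerator Σ_{t=1}^{5}(y_t−ȳ)(y_{t+1}−ȳ) = -432.2500
Denominator Σ(y_t−ȳ)² = 657.5000
r_1 = -432.2500 / 657.5000 = -0.657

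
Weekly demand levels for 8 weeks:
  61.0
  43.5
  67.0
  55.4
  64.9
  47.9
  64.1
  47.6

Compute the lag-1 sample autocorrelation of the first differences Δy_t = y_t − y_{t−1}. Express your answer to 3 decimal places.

-0.777

First differences Δy: -17.5, 23.5, -11.6, 9.5, -17.0, 16.2, -16.5
Mean of differences = -1.9143
Numerator Σ(Δy_t−Δȳ)(Δy_{t+1}−Δȳ) = -1462.4802
Denominator Σ(Δy_t−Δȳ)² = 1881.3486
r_1(Δy) = -1462.4802 / 1881.3486 = -0.777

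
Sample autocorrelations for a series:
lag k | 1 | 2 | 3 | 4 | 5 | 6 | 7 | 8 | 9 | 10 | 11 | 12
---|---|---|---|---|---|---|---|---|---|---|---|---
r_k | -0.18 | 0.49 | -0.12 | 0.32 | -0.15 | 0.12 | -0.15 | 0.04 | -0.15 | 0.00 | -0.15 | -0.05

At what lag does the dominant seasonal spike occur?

2

The largest autocorrelation is r_2 = 0.49, with a weaker echo at lag 4 (0.32); the remaining lags stay at or below 0.12.
The dominant spike at lag 2 indicates a seasonal period of 2.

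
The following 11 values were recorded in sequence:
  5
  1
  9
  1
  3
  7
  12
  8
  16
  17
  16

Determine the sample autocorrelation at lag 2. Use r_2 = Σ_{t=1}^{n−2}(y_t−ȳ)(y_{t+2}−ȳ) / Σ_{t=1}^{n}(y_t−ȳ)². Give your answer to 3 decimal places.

Mean ȳ = (5 + 1 + 9 + 1 + 3 + 7 + 12 + 8 + 16 + 17 + 16)/11 = 8.6364
Numerator Σ_{t=1}^{9}(y_t−ȳ)(y_{t+2}−ȳ) = 123.1901
Denominator Σ(y_t−ȳ)² = 354.5455
r_2 = 123.1901 / 354.5455 = 0.347

0.347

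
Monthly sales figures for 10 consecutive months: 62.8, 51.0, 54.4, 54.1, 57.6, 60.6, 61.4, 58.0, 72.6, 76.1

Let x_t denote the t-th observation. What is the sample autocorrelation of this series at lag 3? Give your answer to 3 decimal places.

0.055

Mean x̄ = (62.8 + 51.0 + 54.4 + 54.1 + 57.6 + 60.6 + 61.4 + 58.0 + 72.6 + 76.1)/10 = 60.8600
Numerator Σ_{t=1}^{7}(x_t−x̄)(x_{t+3}−x̄) = 31.5592
Denominator Σ(x_t−x̄)² = 577.6640
r_3 = 31.5592 / 577.6640 = 0.055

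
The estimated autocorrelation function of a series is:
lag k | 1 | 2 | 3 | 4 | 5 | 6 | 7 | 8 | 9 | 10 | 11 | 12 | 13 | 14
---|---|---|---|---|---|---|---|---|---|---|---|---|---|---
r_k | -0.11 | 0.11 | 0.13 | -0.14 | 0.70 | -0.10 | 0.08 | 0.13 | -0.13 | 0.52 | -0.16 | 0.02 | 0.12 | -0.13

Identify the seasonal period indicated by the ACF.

5

The largest autocorrelation is r_5 = 0.70, with a weaker echo at lag 10 (0.52); the remaining lags stay at or below 0.13.
The dominant spike at lag 5 indicates a seasonal period of 5.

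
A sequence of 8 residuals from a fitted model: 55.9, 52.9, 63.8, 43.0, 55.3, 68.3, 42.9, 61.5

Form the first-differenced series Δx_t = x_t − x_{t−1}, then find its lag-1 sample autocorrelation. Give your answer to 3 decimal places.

First differences Δx: -3.0, 10.9, -20.8, 12.3, 13.0, -25.4, 18.6
Mean of differences = 0.8000
Numerator Σ(Δx_t−Δx̄)(Δx_{t+1}−Δx̄) = -1150.6400
Denominator Σ(Δx_t−Δx̄)² = 1867.3800
r_1(Δx) = -1150.6400 / 1867.3800 = -0.616

-0.616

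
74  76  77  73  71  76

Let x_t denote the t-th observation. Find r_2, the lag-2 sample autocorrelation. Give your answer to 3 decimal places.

Mean x̄ = (74 + 76 + 77 + 73 + 71 + 76)/6 = 74.5000
Σ(x_t−x̄)(x_{t+2}−x̄) = (-1.2500) + (-2.2500) + (-8.7500) + (-2.2500) = -14.5000
Denominator Σ(x_t−x̄)² = 25.5000
r_2 = -14.5000 / 25.5000 = -0.569

-0.569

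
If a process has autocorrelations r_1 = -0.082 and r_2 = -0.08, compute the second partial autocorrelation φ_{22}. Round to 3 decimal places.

-0.087

φ_{22} = (r_2 − r_1²) / (1 − r_1²)
r_1² = (-0.082)² = 0.006724
Numerator = -0.08 − 0.0067 = -0.0867; denominator = 1 − 0.0067 = 0.9933
φ_{22} = -0.0867 / 0.9933 = -0.087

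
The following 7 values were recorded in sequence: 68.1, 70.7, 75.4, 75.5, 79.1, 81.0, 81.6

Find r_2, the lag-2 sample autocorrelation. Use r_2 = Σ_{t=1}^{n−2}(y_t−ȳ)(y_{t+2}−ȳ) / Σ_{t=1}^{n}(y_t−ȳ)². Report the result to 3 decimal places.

0.131

Mean ȳ = (68.1 + 70.7 + 75.4 + 75.5 + 79.1 + 81.0 + 81.6)/7 = 75.9143
Deviations from mean: -7.8143, -5.2143, -0.5143, -0.4143, 3.1857, 5.0857, 5.6857
Numerator Σ_{t=1}^{5}(y_t−ȳ)(y_{t+2}−ȳ) = 20.5467
Denominator Σ(y_t−ȳ)² = 157.0286
r_2 = 20.5467 / 157.0286 = 0.131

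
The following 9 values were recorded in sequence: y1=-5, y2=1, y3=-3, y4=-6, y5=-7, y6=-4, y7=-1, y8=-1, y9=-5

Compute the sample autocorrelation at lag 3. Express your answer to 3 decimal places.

-0.465

Mean ȳ = (-5 + 1 − 3 − 6 − 7 − 4 − 1 − 1 − 5)/9 = -3.4444
Numerator Σ_{t=1}^{6}(y_t−ȳ)(y_{t+3}−ȳ) = -26.1481
Denominator Σ(y_t−ȳ)² = 56.2222
r_3 = -26.1481 / 56.2222 = -0.465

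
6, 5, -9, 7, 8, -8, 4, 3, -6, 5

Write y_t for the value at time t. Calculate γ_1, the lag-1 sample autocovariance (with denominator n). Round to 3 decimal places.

-16.225

Mean ȳ = (6 + 5 − 9 + 7 + 8 − 8 + 4 + 3 − 6 + 5)/10 = 1.5000
Σ_{t=1}^{9}(y_t−ȳ)(y_{t+1}−ȳ) = -162.2500
γ_1 = -162.2500 / 10 = -16.225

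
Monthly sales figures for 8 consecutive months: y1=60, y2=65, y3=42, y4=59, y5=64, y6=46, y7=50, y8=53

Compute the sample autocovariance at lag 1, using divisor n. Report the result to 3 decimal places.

Mean ȳ = (60 + 65 + 42 + 59 + 64 + 46 + 50 + 53)/8 = 54.8750
Σ_{t=1}^{7}(y_t−ȳ)(y_{t+1}−ȳ) = -122.5156
γ_1 = -122.5156 / 8 = -15.314

-15.314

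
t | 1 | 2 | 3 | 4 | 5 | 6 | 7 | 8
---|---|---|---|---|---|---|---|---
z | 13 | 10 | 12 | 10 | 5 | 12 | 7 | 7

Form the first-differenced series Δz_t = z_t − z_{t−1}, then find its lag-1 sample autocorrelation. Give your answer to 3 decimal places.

-0.661

First differences Δz: -3, 2, -2, -5, 7, -5, 0
Mean of differences = -0.8571
Numerator Σ(Δz_t−Δz̄)(Δz_{t+1}−Δz̄) = -73.3061
Denominator Σ(Δz_t−Δz̄)² = 110.8571
r_1(Δz) = -73.3061 / 110.8571 = -0.661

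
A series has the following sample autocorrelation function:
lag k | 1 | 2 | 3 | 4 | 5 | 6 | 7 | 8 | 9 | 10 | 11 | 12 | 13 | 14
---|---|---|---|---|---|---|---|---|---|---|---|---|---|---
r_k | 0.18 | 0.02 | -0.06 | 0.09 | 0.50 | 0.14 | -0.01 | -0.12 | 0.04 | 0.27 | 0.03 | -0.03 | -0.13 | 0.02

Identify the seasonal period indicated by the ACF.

The largest autocorrelation is r_5 = 0.50, with a weaker echo at lag 10 (0.27); the remaining lags stay at or below 0.18.
The dominant spike at lag 5 indicates a seasonal period of 5.

5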